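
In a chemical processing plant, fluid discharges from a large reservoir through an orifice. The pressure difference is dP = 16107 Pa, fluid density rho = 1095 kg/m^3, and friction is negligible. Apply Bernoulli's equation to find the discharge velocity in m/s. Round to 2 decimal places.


v = sqrt(2*dP/rho)
v = sqrt(2*16107/1095)
v = sqrt(29.419178)
v = 5.42 m/s


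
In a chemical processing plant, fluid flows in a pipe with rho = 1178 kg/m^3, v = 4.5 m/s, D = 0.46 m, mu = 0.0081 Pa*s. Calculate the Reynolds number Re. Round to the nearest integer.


Re = rho * v * D / mu
Re = 1178 * 4.5 * 0.46 / 0.0081
Re = 2438.46 / 0.0081
Re = 301044


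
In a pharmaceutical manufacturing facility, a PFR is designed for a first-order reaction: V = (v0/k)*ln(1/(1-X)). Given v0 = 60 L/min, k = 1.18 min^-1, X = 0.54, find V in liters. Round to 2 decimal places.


V = (v0/k) * ln(1/(1-X))
V = (60/1.18) * ln(1/(1-0.54))
V = 50.847458 * ln(2.173913)
V = 50.847458 * 0.776529
V = 39.48 L


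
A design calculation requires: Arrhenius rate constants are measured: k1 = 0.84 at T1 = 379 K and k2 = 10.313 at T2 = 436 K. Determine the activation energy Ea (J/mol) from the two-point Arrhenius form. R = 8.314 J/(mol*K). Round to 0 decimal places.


Ea = R * ln(k2/k1) / (1/T1 - 1/T2)
ln(k2/k1) = ln(10.313/0.84) = 2.5077586
1/T1 - 1/T2 = 1/379 - 1/436 = 0.000344944446
Ea = 8.314 * 2.5077586 / 0.000344944446
Ea = 60443 J/mol


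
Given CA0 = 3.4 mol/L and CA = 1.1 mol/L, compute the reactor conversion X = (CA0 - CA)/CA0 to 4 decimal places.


X = (CA0 - CA) / CA0
X = (3.4 - 1.1) / 3.4
X = 2.3 / 3.4
X = 0.6765


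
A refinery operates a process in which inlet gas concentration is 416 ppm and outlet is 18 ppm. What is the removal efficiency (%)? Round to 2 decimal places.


Efficiency = (G_in - G_out) / G_in * 100%
Efficiency = (416 - 18) / 416 * 100
Efficiency = 398 / 416 * 100
Efficiency = 95.67%


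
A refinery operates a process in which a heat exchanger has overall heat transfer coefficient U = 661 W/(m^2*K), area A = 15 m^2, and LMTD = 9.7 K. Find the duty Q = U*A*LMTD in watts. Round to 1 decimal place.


Q = U * A * LMTD
Q = 661 * 15 * 9.7
Q = 96175.5 W


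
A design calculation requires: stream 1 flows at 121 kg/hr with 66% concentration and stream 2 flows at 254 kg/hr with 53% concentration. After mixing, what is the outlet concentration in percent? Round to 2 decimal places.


Mass balance on solute: F1*x1 + F2*x2 = F3*x3
F3 = F1 + F2 = 121 + 254 = 375 kg/hr
x3 = (F1*x1 + F2*x2)/F3
x3 = (121*0.66 + 254*0.53) / 375
x3 = 57.19%


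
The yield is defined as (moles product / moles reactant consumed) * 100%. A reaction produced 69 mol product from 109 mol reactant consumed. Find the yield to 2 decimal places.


Yield = (moles product / moles consumed) * 100%
Yield = (69 / 109) * 100
Yield = 0.633 * 100
Yield = 63.30%


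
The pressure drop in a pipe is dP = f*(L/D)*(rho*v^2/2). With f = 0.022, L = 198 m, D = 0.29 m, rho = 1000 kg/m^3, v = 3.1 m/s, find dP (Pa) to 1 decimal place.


dP = f * (L/D) * (rho*v^2/2)
dP = 0.022 * (198/0.29) * (1000*3.1^2/2)
L/D = 682.75862069
rho*v^2/2 = 1000*9.61/2 = 4805.0
dP = 0.022 * 682.75862069 * 4805.0
dP = 72174.4 Pa


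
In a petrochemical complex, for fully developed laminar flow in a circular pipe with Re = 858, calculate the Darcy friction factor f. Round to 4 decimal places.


f = 64 / Re
f = 64 / 858
f = 0.0746


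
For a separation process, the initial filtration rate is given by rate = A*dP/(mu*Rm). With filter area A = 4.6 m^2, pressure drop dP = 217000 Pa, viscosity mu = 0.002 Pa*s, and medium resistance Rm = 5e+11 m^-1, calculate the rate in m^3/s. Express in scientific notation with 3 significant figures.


rate = A * dP / (mu * Rm)
rate = 4.6 * 217000 / (0.002 * 5e+11)
rate = 998200.0 / 1.000e+09
rate = 9.98e-04 m^3/s


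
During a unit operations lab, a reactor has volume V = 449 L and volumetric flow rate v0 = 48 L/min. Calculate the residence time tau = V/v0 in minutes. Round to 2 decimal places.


tau = V / v0
tau = 449 / 48
tau = 9.35 min


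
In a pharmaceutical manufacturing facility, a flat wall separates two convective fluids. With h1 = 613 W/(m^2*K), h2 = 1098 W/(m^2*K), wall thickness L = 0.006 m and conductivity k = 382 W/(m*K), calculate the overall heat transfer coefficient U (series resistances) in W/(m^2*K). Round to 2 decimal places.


1/U = 1/h1 + L/k + 1/h2
1/U = 1/613 + 0.006/382 + 1/1098
1/U = 0.0016313214 + 1.57068e-05 + 0.0009107468
1/U = 0.002557775
U = 390.96 W/(m^2*K)


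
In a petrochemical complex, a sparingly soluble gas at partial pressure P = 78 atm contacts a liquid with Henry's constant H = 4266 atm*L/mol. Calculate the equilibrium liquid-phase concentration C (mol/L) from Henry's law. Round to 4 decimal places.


C = P / H
C = 78 / 4266
C = 0.0183 mol/L


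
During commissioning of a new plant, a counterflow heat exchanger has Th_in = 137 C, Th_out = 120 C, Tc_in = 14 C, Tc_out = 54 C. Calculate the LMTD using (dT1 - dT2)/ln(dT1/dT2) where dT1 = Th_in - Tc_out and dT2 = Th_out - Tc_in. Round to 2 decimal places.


dT1 = Th_in - Tc_out = 137 - 54 = 83
dT2 = Th_out - Tc_in = 120 - 14 = 106
LMTD = (dT1 - dT2) / ln(dT1/dT2)
LMTD = (83 - 106) / ln(83/106)
LMTD = 94.03 K


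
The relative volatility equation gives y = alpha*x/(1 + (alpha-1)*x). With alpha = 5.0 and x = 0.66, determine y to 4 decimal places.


y = alpha*x / (1 + (alpha-1)*x)
y = 5.0*0.66 / (1 + (5.0-1)*0.66)
y = 3.3 / (1 + 2.64)
y = 3.3 / 3.64
y = 0.9066


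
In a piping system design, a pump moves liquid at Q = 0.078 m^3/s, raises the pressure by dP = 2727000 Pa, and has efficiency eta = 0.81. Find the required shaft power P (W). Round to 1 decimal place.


P = Q * dP / eta
P = 0.078 * 2727000 / 0.81
P = 212706.0 / 0.81
P = 262600.0 W


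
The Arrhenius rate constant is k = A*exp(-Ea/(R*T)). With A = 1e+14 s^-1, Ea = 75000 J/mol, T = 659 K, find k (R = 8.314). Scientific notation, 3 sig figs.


k = A * exp(-Ea/(R*T))
k = 1e+14 * exp(-75000 / (8.314 * 659))
k = 1e+14 * exp(-13.688814)
k = 1.14e+08


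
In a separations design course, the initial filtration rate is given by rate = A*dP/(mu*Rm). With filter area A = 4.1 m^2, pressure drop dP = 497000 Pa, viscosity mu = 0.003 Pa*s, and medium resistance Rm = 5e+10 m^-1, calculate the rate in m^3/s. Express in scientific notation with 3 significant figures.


rate = A * dP / (mu * Rm)
rate = 4.1 * 497000 / (0.003 * 5e+10)
rate = 2037700.0 / 1.500e+08
rate = 1.36e-02 m^3/s


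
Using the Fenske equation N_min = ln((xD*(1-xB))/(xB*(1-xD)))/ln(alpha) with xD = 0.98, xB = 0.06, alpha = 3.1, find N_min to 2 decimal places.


N_min = ln((xD*(1-xB))/(xB*(1-xD))) / ln(alpha)
Numerator inside ln: 0.9212 / 0.0012 = 767.666667
ln(767.666667) = 6.643356
ln(alpha) = ln(3.1) = 1.131402
N_min = 6.643356 / 1.131402 = 5.87


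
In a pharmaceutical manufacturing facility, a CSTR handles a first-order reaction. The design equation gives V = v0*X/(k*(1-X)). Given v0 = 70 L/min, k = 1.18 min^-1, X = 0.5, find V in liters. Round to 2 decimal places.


V = v0 * X / (k * (1 - X))
V = 70 * 0.5 / (1.18 * (1 - 0.5))
V = 35.0 / (1.18 * 0.5)
V = 35.0 / 0.59
V = 59.32 L


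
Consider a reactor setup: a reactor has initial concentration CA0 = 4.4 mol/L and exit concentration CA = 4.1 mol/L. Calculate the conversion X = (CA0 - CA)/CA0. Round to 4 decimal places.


X = (CA0 - CA) / CA0
X = (4.4 - 4.1) / 4.4
X = 0.3 / 4.4
X = 0.0682


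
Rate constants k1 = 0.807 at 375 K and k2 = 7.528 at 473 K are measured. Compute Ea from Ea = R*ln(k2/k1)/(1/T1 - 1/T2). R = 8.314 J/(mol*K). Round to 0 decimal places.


Ea = R * ln(k2/k1) / (1/T1 - 1/T2)
ln(k2/k1) = ln(7.528/0.807) = 2.233061
1/T1 - 1/T2 = 1/375 - 1/473 = 0.000552501762
Ea = 8.314 * 2.233061 / 0.000552501762
Ea = 33603 J/mol


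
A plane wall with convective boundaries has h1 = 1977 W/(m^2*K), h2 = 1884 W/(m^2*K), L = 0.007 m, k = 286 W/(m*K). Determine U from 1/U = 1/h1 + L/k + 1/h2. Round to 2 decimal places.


1/U = 1/h1 + L/k + 1/h2
1/U = 1/1977 + 0.007/286 + 1/1884
1/U = 0.0005058169 + 2.44755e-05 + 0.0005307856
1/U = 0.001061078
U = 942.44 W/(m^2*K)


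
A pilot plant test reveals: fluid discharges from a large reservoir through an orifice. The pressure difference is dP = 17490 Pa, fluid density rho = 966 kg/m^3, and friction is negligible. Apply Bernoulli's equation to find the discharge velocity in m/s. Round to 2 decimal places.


v = sqrt(2*dP/rho)
v = sqrt(2*17490/966)
v = sqrt(36.21118)
v = 6.02 m/s


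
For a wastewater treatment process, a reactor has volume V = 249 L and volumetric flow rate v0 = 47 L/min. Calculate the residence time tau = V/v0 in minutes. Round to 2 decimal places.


tau = V / v0
tau = 249 / 47
tau = 5.30 min


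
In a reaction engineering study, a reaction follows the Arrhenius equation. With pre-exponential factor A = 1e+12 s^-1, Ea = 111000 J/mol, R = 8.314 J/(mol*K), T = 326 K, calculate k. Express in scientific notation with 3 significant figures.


k = A * exp(-Ea/(R*T))
k = 1e+12 * exp(-111000 / (8.314 * 326))
k = 1e+12 * exp(-40.953909)
k = 1.64e-06


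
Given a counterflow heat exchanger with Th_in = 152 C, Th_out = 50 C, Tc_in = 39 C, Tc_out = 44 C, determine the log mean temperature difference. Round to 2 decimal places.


dT1 = Th_in - Tc_out = 152 - 44 = 108
dT2 = Th_out - Tc_in = 50 - 39 = 11
LMTD = (dT1 - dT2) / ln(dT1/dT2)
LMTD = (108 - 11) / ln(108/11)
LMTD = 42.46 K


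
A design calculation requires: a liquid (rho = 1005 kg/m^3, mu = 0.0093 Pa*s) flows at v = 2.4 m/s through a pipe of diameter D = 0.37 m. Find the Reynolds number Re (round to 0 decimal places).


Re = rho * v * D / mu
Re = 1005 * 2.4 * 0.37 / 0.0093
Re = 892.44 / 0.0093
Re = 95961


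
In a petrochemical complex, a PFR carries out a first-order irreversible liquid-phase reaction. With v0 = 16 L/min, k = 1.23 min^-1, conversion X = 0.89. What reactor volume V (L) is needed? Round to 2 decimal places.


V = (v0/k) * ln(1/(1-X))
V = (16/1.23) * ln(1/(1-0.89))
V = 13.00813 * ln(9.090909)
V = 13.00813 * 2.207275
V = 28.71 L


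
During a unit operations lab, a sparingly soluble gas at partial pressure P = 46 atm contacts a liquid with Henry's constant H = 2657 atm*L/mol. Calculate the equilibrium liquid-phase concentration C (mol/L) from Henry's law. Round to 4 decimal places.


C = P / H
C = 46 / 2657
C = 0.0173 mol/L


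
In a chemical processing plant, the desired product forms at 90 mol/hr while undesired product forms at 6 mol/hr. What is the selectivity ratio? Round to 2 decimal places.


S = desired product rate / undesired product rate
S = 90 / 6
S = 15.00


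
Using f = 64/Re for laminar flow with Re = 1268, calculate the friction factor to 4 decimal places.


f = 64 / Re
f = 64 / 1268
f = 0.0505


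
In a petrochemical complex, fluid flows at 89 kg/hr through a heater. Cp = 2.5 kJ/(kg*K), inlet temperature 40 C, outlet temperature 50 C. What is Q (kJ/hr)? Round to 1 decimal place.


Q = m_dot * Cp * (T2 - T1)
Q = 89 * 2.5 * (50 - 40)
Q = 89 * 2.5 * 10
Q = 2225.0 kJ/hr


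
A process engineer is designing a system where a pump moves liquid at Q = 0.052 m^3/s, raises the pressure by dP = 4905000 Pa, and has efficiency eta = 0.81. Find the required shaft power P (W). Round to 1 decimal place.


P = Q * dP / eta
P = 0.052 * 4905000 / 0.81
P = 255060.0 / 0.81
P = 314888.9 W


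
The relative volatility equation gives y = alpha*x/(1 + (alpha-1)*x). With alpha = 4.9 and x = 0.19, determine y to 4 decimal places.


y = alpha*x / (1 + (alpha-1)*x)
y = 4.9*0.19 / (1 + (4.9-1)*0.19)
y = 0.931 / (1 + 0.741)
y = 0.931 / 1.741
y = 0.5348


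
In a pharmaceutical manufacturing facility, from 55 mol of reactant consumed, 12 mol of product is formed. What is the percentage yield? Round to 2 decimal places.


Yield = (moles product / moles consumed) * 100%
Yield = (12 / 55) * 100
Yield = 0.2182 * 100
Yield = 21.82%


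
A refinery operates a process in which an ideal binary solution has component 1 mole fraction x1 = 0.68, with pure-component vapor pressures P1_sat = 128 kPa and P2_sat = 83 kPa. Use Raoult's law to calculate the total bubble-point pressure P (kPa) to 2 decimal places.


P = x1*P1_sat + x2*P2_sat
x2 = 1 - x1 = 1 - 0.68 = 0.32
P = 0.68*128 + 0.32*83
P = 87.04 + 26.56
P = 113.60 kPa


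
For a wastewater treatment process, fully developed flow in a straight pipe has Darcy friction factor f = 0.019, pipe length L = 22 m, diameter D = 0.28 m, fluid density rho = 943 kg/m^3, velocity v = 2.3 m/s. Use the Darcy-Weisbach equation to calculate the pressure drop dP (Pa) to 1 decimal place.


dP = f * (L/D) * (rho*v^2/2)
dP = 0.019 * (22/0.28) * (943*2.3^2/2)
L/D = 78.57142857
rho*v^2/2 = 943*5.29/2 = 2494.235
dP = 0.019 * 78.57142857 * 2494.235
dP = 3723.5 Pa


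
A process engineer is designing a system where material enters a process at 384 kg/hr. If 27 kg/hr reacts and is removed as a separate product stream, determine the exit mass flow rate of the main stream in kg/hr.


Steady-state mass balance on the main outlet: F_out = F_in - F_removed
F_out = 384 - 27
F_out = 357 kg/hr


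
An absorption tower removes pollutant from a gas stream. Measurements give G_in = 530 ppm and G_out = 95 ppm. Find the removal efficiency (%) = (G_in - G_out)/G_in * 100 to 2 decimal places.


Efficiency = (G_in - G_out) / G_in * 100%
Efficiency = (530 - 95) / 530 * 100
Efficiency = 435 / 530 * 100
Efficiency = 82.08%


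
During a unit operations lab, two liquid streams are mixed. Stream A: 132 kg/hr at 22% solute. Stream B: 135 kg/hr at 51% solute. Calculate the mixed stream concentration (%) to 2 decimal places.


Mass balance on solute: F1*x1 + F2*x2 = F3*x3
F3 = F1 + F2 = 132 + 135 = 267 kg/hr
x3 = (F1*x1 + F2*x2)/F3
x3 = (132*0.22 + 135*0.51) / 267
x3 = 36.66%


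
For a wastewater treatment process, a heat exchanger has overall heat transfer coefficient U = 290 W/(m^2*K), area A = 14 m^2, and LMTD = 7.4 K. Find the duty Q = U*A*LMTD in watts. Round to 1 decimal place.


Q = U * A * LMTD
Q = 290 * 14 * 7.4
Q = 30044.0 W


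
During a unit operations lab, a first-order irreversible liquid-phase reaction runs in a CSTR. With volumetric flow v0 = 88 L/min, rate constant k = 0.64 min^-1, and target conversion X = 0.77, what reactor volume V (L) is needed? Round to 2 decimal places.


V = v0 * X / (k * (1 - X))
V = 88 * 0.77 / (0.64 * (1 - 0.77))
V = 67.76 / (0.64 * 0.23)
V = 67.76 / 0.1472
V = 460.33 L


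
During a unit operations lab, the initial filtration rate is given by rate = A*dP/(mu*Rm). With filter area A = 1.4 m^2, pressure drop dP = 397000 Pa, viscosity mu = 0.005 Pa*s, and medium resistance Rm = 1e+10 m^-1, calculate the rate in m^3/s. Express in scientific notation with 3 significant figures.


rate = A * dP / (mu * Rm)
rate = 1.4 * 397000 / (0.005 * 1e+10)
rate = 555800.0 / 5.000e+07
rate = 1.11e-02 m^3/s


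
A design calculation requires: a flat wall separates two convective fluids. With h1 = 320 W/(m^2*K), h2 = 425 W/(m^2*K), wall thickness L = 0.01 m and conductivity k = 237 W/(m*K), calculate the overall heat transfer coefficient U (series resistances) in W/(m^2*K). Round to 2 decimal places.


1/U = 1/h1 + L/k + 1/h2
1/U = 1/320 + 0.01/237 + 1/425
1/U = 0.003125 + 4.21941e-05 + 0.0023529412
1/U = 0.0055201353
U = 181.15 W/(m^2*K)


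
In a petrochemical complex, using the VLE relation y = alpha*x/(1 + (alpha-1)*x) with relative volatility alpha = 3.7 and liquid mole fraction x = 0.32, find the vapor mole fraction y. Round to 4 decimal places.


y = alpha*x / (1 + (alpha-1)*x)
y = 3.7*0.32 / (1 + (3.7-1)*0.32)
y = 1.184 / (1 + 0.864)
y = 1.184 / 1.864
y = 0.6352


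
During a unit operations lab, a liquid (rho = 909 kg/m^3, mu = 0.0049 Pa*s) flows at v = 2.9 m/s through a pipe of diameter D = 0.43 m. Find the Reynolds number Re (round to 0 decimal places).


Re = rho * v * D / mu
Re = 909 * 2.9 * 0.43 / 0.0049
Re = 1133.523 / 0.0049
Re = 231331


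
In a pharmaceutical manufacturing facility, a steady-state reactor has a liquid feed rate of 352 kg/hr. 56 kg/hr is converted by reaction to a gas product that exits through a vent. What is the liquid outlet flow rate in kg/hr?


Steady-state mass balance on the main outlet: F_out = F_in - F_removed
F_out = 352 - 56
F_out = 296 kg/hr


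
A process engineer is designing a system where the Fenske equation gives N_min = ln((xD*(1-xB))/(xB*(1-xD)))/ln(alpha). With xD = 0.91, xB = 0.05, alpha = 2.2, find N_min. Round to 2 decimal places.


N_min = ln((xD*(1-xB))/(xB*(1-xD))) / ln(alpha)
Numerator inside ln: 0.8645 / 0.0045 = 192.111111
ln(192.111111) = 5.258074
ln(alpha) = ln(2.2) = 0.788457
N_min = 5.258074 / 0.788457 = 6.67


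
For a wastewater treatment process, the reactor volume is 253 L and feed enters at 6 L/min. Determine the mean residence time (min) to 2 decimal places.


tau = V / v0
tau = 253 / 6
tau = 42.17 min


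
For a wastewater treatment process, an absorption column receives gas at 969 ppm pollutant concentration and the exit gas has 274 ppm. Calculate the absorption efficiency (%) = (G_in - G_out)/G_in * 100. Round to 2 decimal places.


Efficiency = (G_in - G_out) / G_in * 100%
Efficiency = (969 - 274) / 969 * 100
Efficiency = 695 / 969 * 100
Efficiency = 71.72%


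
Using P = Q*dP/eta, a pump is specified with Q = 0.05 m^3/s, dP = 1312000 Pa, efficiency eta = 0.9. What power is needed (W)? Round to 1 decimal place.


P = Q * dP / eta
P = 0.05 * 1312000 / 0.9
P = 65600.0 / 0.9
P = 72888.9 W


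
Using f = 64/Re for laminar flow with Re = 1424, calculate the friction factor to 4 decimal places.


f = 64 / Re
f = 64 / 1424
f = 0.0449


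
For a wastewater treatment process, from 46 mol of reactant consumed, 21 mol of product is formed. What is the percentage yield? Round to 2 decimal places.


Yield = (moles product / moles consumed) * 100%
Yield = (21 / 46) * 100
Yield = 0.4565 * 100
Yield = 45.65%


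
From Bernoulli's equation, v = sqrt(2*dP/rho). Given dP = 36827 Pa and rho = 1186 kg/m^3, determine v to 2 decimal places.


v = sqrt(2*dP/rho)
v = sqrt(2*36827/1186)
v = sqrt(62.102867)
v = 7.88 m/s


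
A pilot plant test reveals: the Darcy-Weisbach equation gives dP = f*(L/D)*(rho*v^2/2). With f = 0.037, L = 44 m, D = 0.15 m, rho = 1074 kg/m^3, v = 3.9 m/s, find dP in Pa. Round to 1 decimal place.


dP = f * (L/D) * (rho*v^2/2)
dP = 0.037 * (44/0.15) * (1074*3.9^2/2)
L/D = 293.33333333
rho*v^2/2 = 1074*15.21/2 = 8167.77
dP = 0.037 * 293.33333333 * 8167.77
dP = 88647.5 Pa


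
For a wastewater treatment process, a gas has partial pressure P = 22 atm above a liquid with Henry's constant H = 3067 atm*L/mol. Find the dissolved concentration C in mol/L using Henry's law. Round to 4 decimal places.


C = P / H
C = 22 / 3067
C = 0.0072 mol/L


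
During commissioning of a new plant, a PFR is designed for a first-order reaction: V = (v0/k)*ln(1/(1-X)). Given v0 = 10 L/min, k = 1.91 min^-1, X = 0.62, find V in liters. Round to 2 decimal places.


V = (v0/k) * ln(1/(1-X))
V = (10/1.91) * ln(1/(1-0.62))
V = 5.235602 * ln(2.631579)
V = 5.235602 * 0.967584
V = 5.07 L


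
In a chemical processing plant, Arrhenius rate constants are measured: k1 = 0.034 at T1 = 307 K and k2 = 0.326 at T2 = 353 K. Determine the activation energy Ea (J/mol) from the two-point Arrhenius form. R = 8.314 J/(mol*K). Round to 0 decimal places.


Ea = R * ln(k2/k1) / (1/T1 - 1/T2)
ln(k2/k1) = ln(0.326/0.034) = 2.2605369
1/T1 - 1/T2 = 1/307 - 1/353 = 0.0004244678
Ea = 8.314 * 2.2605369 / 0.0004244678
Ea = 44277 J/mol


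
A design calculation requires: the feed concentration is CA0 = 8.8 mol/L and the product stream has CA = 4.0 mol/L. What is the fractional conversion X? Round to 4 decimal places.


X = (CA0 - CA) / CA0
X = (8.8 - 4.0) / 8.8
X = 4.8 / 8.8
X = 0.5455


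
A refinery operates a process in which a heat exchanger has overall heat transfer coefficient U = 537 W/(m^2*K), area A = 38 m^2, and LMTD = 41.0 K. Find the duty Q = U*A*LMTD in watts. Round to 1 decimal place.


Q = U * A * LMTD
Q = 537 * 38 * 41.0
Q = 836646.0 W


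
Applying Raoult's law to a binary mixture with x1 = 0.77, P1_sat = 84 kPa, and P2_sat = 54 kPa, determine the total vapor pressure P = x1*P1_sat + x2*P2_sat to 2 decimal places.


P = x1*P1_sat + x2*P2_sat
x2 = 1 - x1 = 1 - 0.77 = 0.23
P = 0.77*84 + 0.23*54
P = 64.68 + 12.42
P = 77.10 kPa


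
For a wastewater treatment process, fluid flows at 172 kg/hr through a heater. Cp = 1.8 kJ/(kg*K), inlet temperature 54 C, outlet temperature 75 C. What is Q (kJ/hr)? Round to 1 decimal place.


Q = m_dot * Cp * (T2 - T1)
Q = 172 * 1.8 * (75 - 54)
Q = 172 * 1.8 * 21
Q = 6501.6 kJ/hr


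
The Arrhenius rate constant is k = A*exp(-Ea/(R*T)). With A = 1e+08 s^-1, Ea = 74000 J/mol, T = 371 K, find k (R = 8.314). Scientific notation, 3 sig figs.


k = A * exp(-Ea/(R*T))
k = 1e+08 * exp(-74000 / (8.314 * 371))
k = 1e+08 * exp(-23.990969)
k = 3.81e-03


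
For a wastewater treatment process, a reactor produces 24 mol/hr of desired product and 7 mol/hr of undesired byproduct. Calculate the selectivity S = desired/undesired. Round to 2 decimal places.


S = desired product rate / undesired product rate
S = 24 / 7
S = 3.43


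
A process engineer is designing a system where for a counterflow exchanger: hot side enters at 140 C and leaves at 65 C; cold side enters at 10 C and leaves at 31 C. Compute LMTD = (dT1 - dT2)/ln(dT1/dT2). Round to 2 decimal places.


dT1 = Th_in - Tc_out = 140 - 31 = 109
dT2 = Th_out - Tc_in = 65 - 10 = 55
LMTD = (dT1 - dT2) / ln(dT1/dT2)
LMTD = (109 - 55) / ln(109/55)
LMTD = 78.95 K


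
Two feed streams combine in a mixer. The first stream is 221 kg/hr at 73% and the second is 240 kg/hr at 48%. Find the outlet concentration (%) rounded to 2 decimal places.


Mass balance on solute: F1*x1 + F2*x2 = F3*x3
F3 = F1 + F2 = 221 + 240 = 461 kg/hr
x3 = (F1*x1 + F2*x2)/F3
x3 = (221*0.73 + 240*0.48) / 461
x3 = 59.98%


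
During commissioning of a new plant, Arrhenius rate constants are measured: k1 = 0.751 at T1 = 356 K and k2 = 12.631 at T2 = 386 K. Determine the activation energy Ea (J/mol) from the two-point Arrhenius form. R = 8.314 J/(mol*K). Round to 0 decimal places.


Ea = R * ln(k2/k1) / (1/T1 - 1/T2)
ln(k2/k1) = ln(12.631/0.751) = 2.8225037
1/T1 - 1/T2 = 1/356 - 1/386 = 0.000218315189
Ea = 8.314 * 2.8225037 / 0.000218315189
Ea = 107488 J/mol


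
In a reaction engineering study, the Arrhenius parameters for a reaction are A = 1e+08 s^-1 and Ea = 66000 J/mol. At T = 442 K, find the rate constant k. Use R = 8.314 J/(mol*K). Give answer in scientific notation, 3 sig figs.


k = A * exp(-Ea/(R*T))
k = 1e+08 * exp(-66000 / (8.314 * 442))
k = 1e+08 * exp(-17.96022)
k = 1.58e+00


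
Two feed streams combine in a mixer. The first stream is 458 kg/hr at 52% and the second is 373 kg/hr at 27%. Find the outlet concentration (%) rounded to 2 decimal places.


Mass balance on solute: F1*x1 + F2*x2 = F3*x3
F3 = F1 + F2 = 458 + 373 = 831 kg/hr
x3 = (F1*x1 + F2*x2)/F3
x3 = (458*0.52 + 373*0.27) / 831
x3 = 40.78%


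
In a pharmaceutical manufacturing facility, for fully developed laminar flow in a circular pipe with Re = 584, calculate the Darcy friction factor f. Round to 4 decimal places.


f = 64 / Re
f = 64 / 584
f = 0.1096


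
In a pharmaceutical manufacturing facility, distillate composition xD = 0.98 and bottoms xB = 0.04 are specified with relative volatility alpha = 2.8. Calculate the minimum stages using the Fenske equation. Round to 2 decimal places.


N_min = ln((xD*(1-xB))/(xB*(1-xD))) / ln(alpha)
Numerator inside ln: 0.9408 / 0.0008 = 1176.0
ln(1176.0) = 7.069874
ln(alpha) = ln(2.8) = 1.029619
N_min = 7.069874 / 1.029619 = 6.87


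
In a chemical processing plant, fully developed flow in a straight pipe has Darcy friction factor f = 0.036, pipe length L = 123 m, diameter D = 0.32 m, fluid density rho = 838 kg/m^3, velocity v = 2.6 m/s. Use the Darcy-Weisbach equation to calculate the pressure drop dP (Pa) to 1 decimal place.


dP = f * (L/D) * (rho*v^2/2)
dP = 0.036 * (123/0.32) * (838*2.6^2/2)
L/D = 384.375
rho*v^2/2 = 838*6.76/2 = 2832.44
dP = 0.036 * 384.375 * 2832.44
dP = 39193.9 Pa


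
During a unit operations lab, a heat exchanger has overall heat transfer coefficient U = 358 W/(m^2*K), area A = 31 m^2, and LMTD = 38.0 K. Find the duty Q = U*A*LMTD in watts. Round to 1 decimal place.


Q = U * A * LMTD
Q = 358 * 31 * 38.0
Q = 421724.0 W


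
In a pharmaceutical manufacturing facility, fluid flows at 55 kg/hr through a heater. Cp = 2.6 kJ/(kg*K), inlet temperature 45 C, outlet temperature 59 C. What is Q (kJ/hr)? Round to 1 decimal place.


Q = m_dot * Cp * (T2 - T1)
Q = 55 * 2.6 * (59 - 45)
Q = 55 * 2.6 * 14
Q = 2002.0 kJ/hr


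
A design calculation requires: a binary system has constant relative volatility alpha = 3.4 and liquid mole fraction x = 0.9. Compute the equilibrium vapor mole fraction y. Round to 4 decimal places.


y = alpha*x / (1 + (alpha-1)*x)
y = 3.4*0.9 / (1 + (3.4-1)*0.9)
y = 3.06 / (1 + 2.16)
y = 3.06 / 3.16
y = 0.9684


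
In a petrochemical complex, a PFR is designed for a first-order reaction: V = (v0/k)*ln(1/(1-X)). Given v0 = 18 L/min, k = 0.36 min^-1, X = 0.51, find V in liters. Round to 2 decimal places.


V = (v0/k) * ln(1/(1-X))
V = (18/0.36) * ln(1/(1-0.51))
V = 50.0 * ln(2.040816)
V = 50.0 * 0.71335
V = 35.67 L


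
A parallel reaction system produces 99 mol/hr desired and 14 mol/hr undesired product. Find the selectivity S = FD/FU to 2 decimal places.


S = desired product rate / undesired product rate
S = 99 / 14
S = 7.07


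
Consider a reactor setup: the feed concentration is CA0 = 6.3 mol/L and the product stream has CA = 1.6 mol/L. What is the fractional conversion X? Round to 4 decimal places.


X = (CA0 - CA) / CA0
X = (6.3 - 1.6) / 6.3
X = 4.7 / 6.3
X = 0.7460


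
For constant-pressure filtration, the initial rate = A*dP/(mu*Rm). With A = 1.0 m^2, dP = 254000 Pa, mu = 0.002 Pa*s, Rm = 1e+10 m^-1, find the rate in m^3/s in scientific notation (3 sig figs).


rate = A * dP / (mu * Rm)
rate = 1.0 * 254000 / (0.002 * 1e+10)
rate = 254000.0 / 2.000e+07
rate = 1.27e-02 m^3/s


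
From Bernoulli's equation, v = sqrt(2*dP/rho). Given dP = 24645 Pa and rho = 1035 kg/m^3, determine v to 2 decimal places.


v = sqrt(2*dP/rho)
v = sqrt(2*24645/1035)
v = sqrt(47.623188)
v = 6.90 m/s


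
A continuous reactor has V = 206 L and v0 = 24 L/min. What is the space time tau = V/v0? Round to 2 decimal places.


tau = V / v0
tau = 206 / 24
tau = 8.58 min


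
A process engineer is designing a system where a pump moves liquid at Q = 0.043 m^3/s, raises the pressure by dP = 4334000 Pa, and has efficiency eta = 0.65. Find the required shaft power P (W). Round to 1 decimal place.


P = Q * dP / eta
P = 0.043 * 4334000 / 0.65
P = 186362.0 / 0.65
P = 286710.8 W


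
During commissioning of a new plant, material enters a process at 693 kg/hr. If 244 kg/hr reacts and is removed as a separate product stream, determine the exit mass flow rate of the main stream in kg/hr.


Steady-state mass balance on the main outlet: F_out = F_in - F_removed
F_out = 693 - 244
F_out = 449 kg/hr


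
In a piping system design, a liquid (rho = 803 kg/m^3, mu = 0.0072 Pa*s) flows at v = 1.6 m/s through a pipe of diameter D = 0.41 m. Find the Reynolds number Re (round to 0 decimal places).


Re = rho * v * D / mu
Re = 803 * 1.6 * 0.41 / 0.0072
Re = 526.768 / 0.0072
Re = 73162


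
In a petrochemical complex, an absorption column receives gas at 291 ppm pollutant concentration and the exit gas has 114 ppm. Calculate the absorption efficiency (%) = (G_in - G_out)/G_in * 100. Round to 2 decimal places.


Efficiency = (G_in - G_out) / G_in * 100%
Efficiency = (291 - 114) / 291 * 100
Efficiency = 177 / 291 * 100
Efficiency = 60.82%


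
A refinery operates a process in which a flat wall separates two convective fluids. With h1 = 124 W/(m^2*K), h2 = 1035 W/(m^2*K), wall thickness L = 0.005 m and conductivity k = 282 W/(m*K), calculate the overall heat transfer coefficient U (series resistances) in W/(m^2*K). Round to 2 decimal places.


1/U = 1/h1 + L/k + 1/h2
1/U = 1/124 + 0.005/282 + 1/1035
1/U = 0.0080645161 + 1.77305e-05 + 0.0009661836
1/U = 0.0090484302
U = 110.52 W/(m^2*K)


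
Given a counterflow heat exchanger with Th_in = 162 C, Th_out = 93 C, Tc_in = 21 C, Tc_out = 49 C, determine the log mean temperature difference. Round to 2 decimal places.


dT1 = Th_in - Tc_out = 162 - 49 = 113
dT2 = Th_out - Tc_in = 93 - 21 = 72
LMTD = (dT1 - dT2) / ln(dT1/dT2)
LMTD = (113 - 72) / ln(113/72)
LMTD = 90.97 K


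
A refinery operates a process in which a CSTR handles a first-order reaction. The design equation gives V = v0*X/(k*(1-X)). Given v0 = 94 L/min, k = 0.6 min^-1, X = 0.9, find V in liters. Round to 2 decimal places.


V = v0 * X / (k * (1 - X))
V = 94 * 0.9 / (0.6 * (1 - 0.9))
V = 84.6 / (0.6 * 0.1)
V = 84.6 / 0.06
V = 1410.00 L


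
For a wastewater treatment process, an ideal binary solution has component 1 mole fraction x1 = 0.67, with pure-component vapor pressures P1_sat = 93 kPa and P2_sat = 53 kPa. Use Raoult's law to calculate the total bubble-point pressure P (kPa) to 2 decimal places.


P = x1*P1_sat + x2*P2_sat
x2 = 1 - x1 = 1 - 0.67 = 0.33
P = 0.67*93 + 0.33*53
P = 62.31 + 17.49
P = 79.80 kPa


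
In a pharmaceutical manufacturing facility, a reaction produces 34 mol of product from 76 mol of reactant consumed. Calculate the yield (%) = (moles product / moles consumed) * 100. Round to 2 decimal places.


Yield = (moles product / moles consumed) * 100%
Yield = (34 / 76) * 100
Yield = 0.4474 * 100
Yield = 44.74%


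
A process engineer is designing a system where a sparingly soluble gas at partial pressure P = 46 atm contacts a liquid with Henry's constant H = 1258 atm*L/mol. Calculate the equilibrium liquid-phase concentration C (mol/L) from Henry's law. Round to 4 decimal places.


C = P / H
C = 46 / 1258
C = 0.0366 mol/L


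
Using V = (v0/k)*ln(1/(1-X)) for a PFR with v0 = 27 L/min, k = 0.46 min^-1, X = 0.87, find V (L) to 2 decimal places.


V = (v0/k) * ln(1/(1-X))
V = (27/0.46) * ln(1/(1-0.87))
V = 58.695652 * ln(7.692308)
V = 58.695652 * 2.040221
V = 119.75 L


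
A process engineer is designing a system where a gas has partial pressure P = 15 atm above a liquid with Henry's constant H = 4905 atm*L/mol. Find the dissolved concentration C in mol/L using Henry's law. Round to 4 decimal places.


C = P / H
C = 15 / 4905
C = 0.0031 mol/L


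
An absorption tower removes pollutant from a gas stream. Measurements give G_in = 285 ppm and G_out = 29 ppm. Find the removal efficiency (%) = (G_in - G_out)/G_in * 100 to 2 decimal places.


Efficiency = (G_in - G_out) / G_in * 100%
Efficiency = (285 - 29) / 285 * 100
Efficiency = 256 / 285 * 100
Efficiency = 89.82%


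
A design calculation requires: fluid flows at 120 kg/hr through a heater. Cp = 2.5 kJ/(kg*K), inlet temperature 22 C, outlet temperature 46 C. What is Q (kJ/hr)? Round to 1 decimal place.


Q = m_dot * Cp * (T2 - T1)
Q = 120 * 2.5 * (46 - 22)
Q = 120 * 2.5 * 24
Q = 7200.0 kJ/hr


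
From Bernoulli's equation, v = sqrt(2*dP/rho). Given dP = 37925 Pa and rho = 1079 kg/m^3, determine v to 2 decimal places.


v = sqrt(2*dP/rho)
v = sqrt(2*37925/1079)
v = sqrt(70.296571)
v = 8.38 m/s


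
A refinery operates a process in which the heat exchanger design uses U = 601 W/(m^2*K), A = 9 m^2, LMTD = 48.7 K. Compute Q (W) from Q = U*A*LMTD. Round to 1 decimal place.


Q = U * A * LMTD
Q = 601 * 9 * 48.7
Q = 263418.3 W


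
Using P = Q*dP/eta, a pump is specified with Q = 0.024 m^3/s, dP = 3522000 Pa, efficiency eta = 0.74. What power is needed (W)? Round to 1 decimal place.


P = Q * dP / eta
P = 0.024 * 3522000 / 0.74
P = 84528.0 / 0.74
P = 114227.0 W


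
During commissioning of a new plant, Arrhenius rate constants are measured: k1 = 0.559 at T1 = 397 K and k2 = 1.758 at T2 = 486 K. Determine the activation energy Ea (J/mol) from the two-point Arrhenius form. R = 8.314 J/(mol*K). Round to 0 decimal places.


Ea = R * ln(k2/k1) / (1/T1 - 1/T2)
ln(k2/k1) = ln(1.758/0.559) = 1.1457826
1/T1 - 1/T2 = 1/397 - 1/486 = 0.000461278519
Ea = 8.314 * 1.1457826 / 0.000461278519
Ea = 20651 J/mol


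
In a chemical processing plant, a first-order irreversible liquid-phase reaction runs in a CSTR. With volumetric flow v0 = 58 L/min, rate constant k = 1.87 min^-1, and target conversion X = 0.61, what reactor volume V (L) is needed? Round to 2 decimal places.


V = v0 * X / (k * (1 - X))
V = 58 * 0.61 / (1.87 * (1 - 0.61))
V = 35.38 / (1.87 * 0.39)
V = 35.38 / 0.7293
V = 48.51 L


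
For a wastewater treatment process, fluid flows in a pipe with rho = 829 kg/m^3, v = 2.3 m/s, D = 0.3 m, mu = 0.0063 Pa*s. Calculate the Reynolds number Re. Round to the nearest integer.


Re = rho * v * D / mu
Re = 829 * 2.3 * 0.3 / 0.0063
Re = 572.01 / 0.0063
Re = 90795


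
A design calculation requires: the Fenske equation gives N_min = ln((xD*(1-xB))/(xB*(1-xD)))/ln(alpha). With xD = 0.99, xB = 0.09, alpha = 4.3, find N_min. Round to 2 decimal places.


N_min = ln((xD*(1-xB))/(xB*(1-xD))) / ln(alpha)
Numerator inside ln: 0.9009 / 0.0009 = 1001.0
ln(1001.0) = 6.908755
ln(alpha) = ln(4.3) = 1.458615
N_min = 6.908755 / 1.458615 = 4.74


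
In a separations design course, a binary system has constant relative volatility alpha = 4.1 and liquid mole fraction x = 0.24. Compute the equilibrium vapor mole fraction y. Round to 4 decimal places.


y = alpha*x / (1 + (alpha-1)*x)
y = 4.1*0.24 / (1 + (4.1-1)*0.24)
y = 0.984 / (1 + 0.744)
y = 0.984 / 1.744
y = 0.5642


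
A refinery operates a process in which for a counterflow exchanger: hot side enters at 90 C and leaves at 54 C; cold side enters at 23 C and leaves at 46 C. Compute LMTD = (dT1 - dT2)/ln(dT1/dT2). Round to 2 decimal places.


dT1 = Th_in - Tc_out = 90 - 46 = 44
dT2 = Th_out - Tc_in = 54 - 23 = 31
LMTD = (dT1 - dT2) / ln(dT1/dT2)
LMTD = (44 - 31) / ln(44/31)
LMTD = 37.12 K


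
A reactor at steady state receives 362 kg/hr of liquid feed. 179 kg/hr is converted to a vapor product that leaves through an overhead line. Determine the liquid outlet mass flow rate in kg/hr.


Steady-state mass balance on the main outlet: F_out = F_in - F_removed
F_out = 362 - 179
F_out = 183 kg/hr


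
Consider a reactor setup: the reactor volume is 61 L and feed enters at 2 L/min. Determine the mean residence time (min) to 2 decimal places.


tau = V / v0
tau = 61 / 2
tau = 30.50 min


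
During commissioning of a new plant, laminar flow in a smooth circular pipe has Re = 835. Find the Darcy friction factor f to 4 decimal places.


f = 64 / Re
f = 64 / 835
f = 0.0766


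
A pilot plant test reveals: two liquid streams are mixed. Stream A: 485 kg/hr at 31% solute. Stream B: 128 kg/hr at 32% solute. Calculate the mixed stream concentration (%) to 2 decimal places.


Mass balance on solute: F1*x1 + F2*x2 = F3*x3
F3 = F1 + F2 = 485 + 128 = 613 kg/hr
x3 = (F1*x1 + F2*x2)/F3
x3 = (485*0.31 + 128*0.32) / 613
x3 = 31.21%


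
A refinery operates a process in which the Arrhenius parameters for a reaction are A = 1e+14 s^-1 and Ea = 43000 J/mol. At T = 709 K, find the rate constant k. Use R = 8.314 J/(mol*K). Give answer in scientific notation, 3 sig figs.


k = A * exp(-Ea/(R*T))
k = 1e+14 * exp(-43000 / (8.314 * 709))
k = 1e+14 * exp(-7.29478)
k = 6.79e+10


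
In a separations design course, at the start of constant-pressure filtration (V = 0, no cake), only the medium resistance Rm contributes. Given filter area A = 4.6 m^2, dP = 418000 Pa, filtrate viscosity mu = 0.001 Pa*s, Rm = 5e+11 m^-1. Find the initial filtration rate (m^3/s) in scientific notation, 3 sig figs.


rate = A * dP / (mu * Rm)
rate = 4.6 * 418000 / (0.001 * 5e+11)
rate = 1922800.0 / 5.000e+08
rate = 3.85e-03 m^3/s


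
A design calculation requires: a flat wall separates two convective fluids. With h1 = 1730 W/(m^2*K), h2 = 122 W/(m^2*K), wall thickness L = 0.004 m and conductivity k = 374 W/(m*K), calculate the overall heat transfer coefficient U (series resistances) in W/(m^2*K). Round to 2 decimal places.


1/U = 1/h1 + L/k + 1/h2
1/U = 1/1730 + 0.004/374 + 1/122
1/U = 0.0005780347 + 1.06952e-05 + 0.0081967213
1/U = 0.0087854512
U = 113.82 W/(m^2*K)


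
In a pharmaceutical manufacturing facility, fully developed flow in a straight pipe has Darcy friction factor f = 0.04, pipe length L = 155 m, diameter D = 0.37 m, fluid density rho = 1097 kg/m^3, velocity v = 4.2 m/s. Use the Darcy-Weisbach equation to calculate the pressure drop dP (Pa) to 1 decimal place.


dP = f * (L/D) * (rho*v^2/2)
dP = 0.04 * (155/0.37) * (1097*4.2^2/2)
L/D = 418.91891892
rho*v^2/2 = 1097*17.64/2 = 9675.54
dP = 0.04 * 418.91891892 * 9675.54
dP = 162130.7 Pa


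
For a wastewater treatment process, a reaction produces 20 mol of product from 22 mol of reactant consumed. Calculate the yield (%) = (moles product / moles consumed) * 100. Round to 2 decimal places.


Yield = (moles product / moles consumed) * 100%
Yield = (20 / 22) * 100
Yield = 0.9091 * 100
Yield = 90.91%


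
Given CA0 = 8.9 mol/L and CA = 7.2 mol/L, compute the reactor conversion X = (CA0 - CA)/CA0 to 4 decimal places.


X = (CA0 - CA) / CA0
X = (8.9 - 7.2) / 8.9
X = 1.7 / 8.9
X = 0.1910


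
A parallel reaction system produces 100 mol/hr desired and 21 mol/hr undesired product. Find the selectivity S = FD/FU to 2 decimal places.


S = desired product rate / undesired product rate
S = 100 / 21
S = 4.76


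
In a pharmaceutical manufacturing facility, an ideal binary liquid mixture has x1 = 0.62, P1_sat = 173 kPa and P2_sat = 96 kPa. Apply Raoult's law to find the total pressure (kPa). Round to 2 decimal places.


P = x1*P1_sat + x2*P2_sat
x2 = 1 - x1 = 1 - 0.62 = 0.38
P = 0.62*173 + 0.38*96
P = 107.26 + 36.48
P = 143.74 kPa


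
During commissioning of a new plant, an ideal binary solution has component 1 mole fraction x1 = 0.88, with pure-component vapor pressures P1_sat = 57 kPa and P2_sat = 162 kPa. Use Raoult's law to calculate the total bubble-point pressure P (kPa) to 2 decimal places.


P = x1*P1_sat + x2*P2_sat
x2 = 1 - x1 = 1 - 0.88 = 0.12
P = 0.88*57 + 0.12*162
P = 50.16 + 19.44
P = 69.60 kPa


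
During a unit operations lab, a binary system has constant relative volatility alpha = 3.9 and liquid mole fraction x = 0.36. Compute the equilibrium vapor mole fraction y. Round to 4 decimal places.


y = alpha*x / (1 + (alpha-1)*x)
y = 3.9*0.36 / (1 + (3.9-1)*0.36)
y = 1.404 / (1 + 1.044)
y = 1.404 / 2.044
y = 0.6869


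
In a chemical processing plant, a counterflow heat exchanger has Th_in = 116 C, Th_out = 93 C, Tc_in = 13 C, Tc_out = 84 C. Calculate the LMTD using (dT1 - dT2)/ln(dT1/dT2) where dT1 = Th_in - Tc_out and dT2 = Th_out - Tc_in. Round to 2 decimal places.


dT1 = Th_in - Tc_out = 116 - 84 = 32
dT2 = Th_out - Tc_in = 93 - 13 = 80
LMTD = (dT1 - dT2) / ln(dT1/dT2)
LMTD = (32 - 80) / ln(32/80)
LMTD = 52.39 K


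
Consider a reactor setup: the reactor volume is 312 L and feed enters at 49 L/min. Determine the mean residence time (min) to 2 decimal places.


tau = V / v0
tau = 312 / 49
tau = 6.37 min


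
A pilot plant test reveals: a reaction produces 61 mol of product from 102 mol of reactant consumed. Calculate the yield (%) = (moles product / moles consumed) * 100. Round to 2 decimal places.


Yield = (moles product / moles consumed) * 100%
Yield = (61 / 102) * 100
Yield = 0.598 * 100
Yield = 59.80%


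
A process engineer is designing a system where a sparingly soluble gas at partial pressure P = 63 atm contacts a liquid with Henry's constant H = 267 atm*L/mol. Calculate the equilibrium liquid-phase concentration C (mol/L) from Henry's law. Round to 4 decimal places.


C = P / H
C = 63 / 267
C = 0.2360 mol/L
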